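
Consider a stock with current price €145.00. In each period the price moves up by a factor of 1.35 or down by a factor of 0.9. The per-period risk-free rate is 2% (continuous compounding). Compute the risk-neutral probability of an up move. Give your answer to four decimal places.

Risk-neutral probability p = (e^0.02 − 0.9)/(1.35 − 0.9) = 0.1202/0.4500 = 0.2671

p = 0.2671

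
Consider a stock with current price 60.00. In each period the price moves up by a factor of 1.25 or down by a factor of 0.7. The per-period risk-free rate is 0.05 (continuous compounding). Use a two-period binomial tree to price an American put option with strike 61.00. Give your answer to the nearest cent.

Risk-neutral probability p = (e^0.05 − 0.7)/(1.25 − 0.7) = 0.3513/0.5500 = 0.6387
Terminal stock prices: S_uu = 93.75, S_ud = 52.5, S_dd = 29.4
Terminal payoffs (K − S): max(-32.75, 0) = 0, max(8.5, 0) = 8.5, max(31.6, 0) = 31.6
Node u (S = 75): continuation = e^(−0.05)·[0.6387·0.0000 + 0.3613·8.5000] = 2.9215; exercise value = 0.0000 ≤ continuation, so V_u = 2.9215
Node d (S = 42): continuation = e^(−0.05)·[0.6387·8.5000 + 0.3613·31.6000] = 16.0250; exercise value = 19.0000 > continuation, so V_d = 19.0000 (exercise)
Node 0 (S = 60): continuation = e^(−0.05)·[0.6387·2.9215 + 0.3613·19.0000] = 8.3052; exercise value = 1.0000 ≤ continuation, so V_0 = 8.3052

8.31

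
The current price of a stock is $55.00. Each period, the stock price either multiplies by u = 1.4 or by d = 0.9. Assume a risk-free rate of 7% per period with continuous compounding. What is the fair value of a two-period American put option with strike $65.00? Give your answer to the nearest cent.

$10.00

Risk-neutral probability p = (e^0.07 − 0.9)/(1.4 − 0.9) = 0.1725/0.5000 = 0.3450
Terminal stock prices: S_uu = 107.8, S_ud = 69.3, S_dd = 44.55
Terminal payoffs (K − S): max(-42.8, 0) = 0, max(-4.3, 0) = 0, max(20.45, 0) = 20.45
Node u (S = 77): continuation = e^(−0.07)·[0.3450·0.0000 + 0.6550·0.0000] = 0.0000; exercise value = 0.0000 ≤ continuation, so V_u = 0.0000
Node d (S = 49.5): continuation = e^(−0.07)·[0.3450·0.0000 + 0.6550·20.4500] = 12.4889; exercise value = 15.5000 > continuation, so V_d = 15.5000 (exercise)
Node 0 (S = 55): continuation = e^(−0.07)·[0.3450·0.0000 + 0.6550·15.5000] = 9.4659; exercise value = 10.0000 > continuation, so V_0 = 10.0000 (exercise)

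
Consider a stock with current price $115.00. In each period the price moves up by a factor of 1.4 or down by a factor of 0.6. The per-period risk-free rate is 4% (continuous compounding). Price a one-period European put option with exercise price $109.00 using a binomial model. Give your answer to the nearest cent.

Risk-neutral probability p = (e^0.04 − 0.6)/(1.4 − 0.6) = 0.4408/0.8000 = 0.5510
Terminal stock prices: S_u = 161, S_d = 69
Terminal payoffs (K − S): max(-52, 0) = 0, max(40, 0) = 40
Node 0 (S = 115): V_0 = e^(−0.04)·[0.5510·0.0000 + 0.4490·40.0000] = 17.2553

$17.26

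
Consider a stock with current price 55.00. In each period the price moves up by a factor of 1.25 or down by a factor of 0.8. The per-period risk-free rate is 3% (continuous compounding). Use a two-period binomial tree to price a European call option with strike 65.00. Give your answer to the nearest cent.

5.17

Risk-neutral probability p = (e^0.03 − 0.8)/(1.25 − 0.8) = 0.2305/0.4500 = 0.5121
Terminal stock prices: S_uu = 85.94, S_ud = 55, S_dd = 35.2
Terminal payoffs (S − K): max(20.94, 0) = 20.94, max(-10, 0) = 0, max(-29.8, 0) = 0
Node u (S = 68.75): V_u = e^(−0.03)·[0.5121·20.9375 + 0.4879·0.0000] = 10.4056
Node d (S = 44): V_d = e^(−0.03)·[0.5121·0.0000 + 0.4879·0.0000] = 0.0000
Node 0 (S = 55): V_0 = e^(−0.03)·[0.5121·10.4056 + 0.4879·0.0000] = 5.1715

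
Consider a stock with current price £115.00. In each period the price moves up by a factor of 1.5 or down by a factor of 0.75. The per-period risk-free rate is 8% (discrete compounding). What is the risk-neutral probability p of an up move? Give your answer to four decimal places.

p = 0.4400

Risk-neutral probability p = (1 + 0.08 − 0.75)/(1.5 − 0.75) = 0.3300/0.7500 = 0.4400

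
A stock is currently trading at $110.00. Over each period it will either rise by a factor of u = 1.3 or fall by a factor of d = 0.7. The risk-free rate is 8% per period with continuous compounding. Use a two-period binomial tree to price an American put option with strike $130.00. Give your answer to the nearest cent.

$23.55

Risk-neutral probability p = (e^0.08 − 0.7)/(1.3 − 0.7) = 0.3833/0.6000 = 0.6388
Terminal stock prices: S_uu = 185.9, S_ud = 100.1, S_dd = 53.9
Terminal payoffs (K − S): max(-55.9, 0) = 0, max(29.9, 0) = 29.9, max(76.1, 0) = 76.1
Node u (S = 143): continuation = e^(−0.08)·[0.6388·0.0000 + 0.3612·29.9000] = 9.9692; exercise value = 0.0000 ≤ continuation, so V_u = 9.9692
Node d (S = 77): continuation = e^(−0.08)·[0.6388·29.9000 + 0.3612·76.1000] = 43.0051; exercise value = 53.0000 > continuation, so V_d = 53.0000 (exercise)
Node 0 (S = 110): continuation = e^(−0.08)·[0.6388·9.9692 + 0.3612·53.0000] = 23.5500; exercise value = 20.0000 ≤ continuation, so V_0 = 23.5500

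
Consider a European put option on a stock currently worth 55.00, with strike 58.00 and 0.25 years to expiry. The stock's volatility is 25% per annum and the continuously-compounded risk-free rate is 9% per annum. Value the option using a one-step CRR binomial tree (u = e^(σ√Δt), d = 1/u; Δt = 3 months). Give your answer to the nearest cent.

CRR parameters: u = e^(σ√Δt) = e^(0.25·√0.25) = 1.1331, d = 1/u = 0.8825
Per-period rate: rΔt = 0.09·0.25 = 0.0225, so R = e^0.0225 = 1.0228
Risk-neutral probability p = (e^0.0225 − 0.8825)/(1.1331 − 0.8825) = 0.1403/0.2507 = 0.5596
Terminal stock prices: S_u = 62.32, S_d = 48.54
Terminal payoffs (K − S): max(-4.323, 0) = 0, max(9.463, 0) = 9.463
Node 0 (S = 55): V_0 = e^(−0.0225)·[0.5596·0.0000 + 0.4404·9.4627] = 4.0749

4.07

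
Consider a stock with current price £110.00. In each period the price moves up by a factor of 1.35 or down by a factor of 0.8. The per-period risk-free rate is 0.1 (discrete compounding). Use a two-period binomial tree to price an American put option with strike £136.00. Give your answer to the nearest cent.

£26.00

Risk-neutral probability p = (1 + 0.1 − 0.8)/(1.35 − 0.8) = 0.3000/0.5500 = 0.5455
Terminal stock prices: S_uu = 200.5, S_ud = 118.8, S_dd = 70.4
Terminal payoffs (K − S): max(-64.48, 0) = 0, max(17.2, 0) = 17.2, max(65.6, 0) = 65.6
Node u (S = 148.5): continuation = 1/1.1·[0.5455·0.0000 + 0.4545·17.2000] = 7.1074; exercise value = 0.0000 ≤ continuation, so V_u = 7.1074
Node d (S = 88): continuation = 1/1.1·[0.5455·17.2000 + 0.4545·65.6000] = 35.6364; exercise value = 48.0000 > continuation, so V_d = 48.0000 (exercise)
Node 0 (S = 110): continuation = 1/1.1·[0.5455·7.1074 + 0.4545·48.0000] = 23.3591; exercise value = 26.0000 > continuation, so V_0 = 26.0000 (exercise)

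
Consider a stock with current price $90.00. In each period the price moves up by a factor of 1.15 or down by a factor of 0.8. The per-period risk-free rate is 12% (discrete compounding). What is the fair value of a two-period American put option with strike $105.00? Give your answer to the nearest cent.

Risk-neutral probability p = (1 + 0.12 − 0.8)/(1.15 − 0.8) = 0.3200/0.3500 = 0.9143
Terminal stock prices: S_uu = 119, S_ud = 82.8, S_dd = 57.6
Terminal payoffs (K − S): max(-14.02, 0) = 0, max(22.2, 0) = 22.2, max(47.4, 0) = 47.4
Node u (S = 103.5): continuation = 1/1.12·[0.9143·0.0000 + 0.0857·22.2000] = 1.6990; exercise value = 1.5000 ≤ continuation, so V_u = 1.6990
Node d (S = 72): continuation = 1/1.12·[0.9143·22.2000 + 0.0857·47.4000] = 21.7500; exercise value = 33.0000 > continuation, so V_d = 33.0000 (exercise)
Node 0 (S = 90): continuation = 1/1.12·[0.9143·1.6990 + 0.0857·33.0000] = 3.9124; exercise value = 15.0000 > continuation, so V_0 = 15.0000 (exercise)

$15.00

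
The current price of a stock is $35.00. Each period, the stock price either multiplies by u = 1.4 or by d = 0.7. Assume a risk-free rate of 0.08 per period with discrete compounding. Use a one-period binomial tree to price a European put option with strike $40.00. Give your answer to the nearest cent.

Risk-neutral probability p = (1 + 0.08 − 0.7)/(1.4 − 0.7) = 0.3800/0.7000 = 0.5429
Terminal stock prices: S_u = 49, S_d = 24.5
Terminal payoffs (K − S): max(-9, 0) = 0, max(15.5, 0) = 15.5
Node 0 (S = 35): V_0 = 1/1.08·[0.5429·0.0000 + 0.4571·15.5000] = 6.5608

$6.56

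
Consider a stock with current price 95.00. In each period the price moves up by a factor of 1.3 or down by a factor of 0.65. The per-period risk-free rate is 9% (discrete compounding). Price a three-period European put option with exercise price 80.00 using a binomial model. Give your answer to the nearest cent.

Risk-neutral probability p = (1 + 0.09 − 0.65)/(1.3 − 0.65) = 0.4400/0.6500 = 0.6769
Terminal stock prices: S_uuu = 208.7, S_uud = 104.4, S_udd = 52.18, S_ddd = 26.09
Terminal payoffs (K − S): max(-128.7, 0) = 0, max(-24.36, 0) = 0, max(27.82, 0) = 27.82, max(53.91, 0) = 53.91
Node uu (S = 160.6): V_uu = 1/1.09·[0.6769·0.0000 + 0.3231·0.0000] = 0.0000
Node ud (S = 80.28): V_ud = 1/1.09·[0.6769·0.0000 + 0.3231·27.8212] = 8.2462
Node dd (S = 40.14): V_dd = 1/1.09·[0.6769·27.8212 + 0.3231·53.9106] = 33.2570
Node u (S = 123.5): V_u = 1/1.09·[0.6769·0.0000 + 0.3231·8.2462] = 2.4442
Node d (S = 61.75): V_d = 1/1.09·[0.6769·8.2462 + 0.3231·33.2570] = 14.9786
Node 0 (S = 95): V_0 = 1/1.09·[0.6769·2.4442 + 0.3231·14.9786] = 5.9576

5.96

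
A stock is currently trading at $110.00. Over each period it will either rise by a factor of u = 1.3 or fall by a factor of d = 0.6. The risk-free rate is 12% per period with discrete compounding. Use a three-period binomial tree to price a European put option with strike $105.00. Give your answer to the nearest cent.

Risk-neutral probability p = (1 + 0.12 − 0.6)/(1.3 − 0.6) = 0.5200/0.7000 = 0.7429
Terminal stock prices: S_uuu = 241.7, S_uud = 111.5, S_udd = 51.48, S_ddd = 23.76
Terminal payoffs (K − S): max(-136.7, 0) = 0, max(-6.54, 0) = 0, max(53.52, 0) = 53.52, max(81.24, 0) = 81.24
Node uu (S = 185.9): V_uu = 1/1.12·[0.7429·0.0000 + 0.2571·0.0000] = 0.0000
Node ud (S = 85.8): V_ud = 1/1.12·[0.7429·0.0000 + 0.2571·53.5200] = 12.2878
Node dd (S = 39.6): V_dd = 1/1.12·[0.7429·53.5200 + 0.2571·81.2400] = 54.1500
Node u (S = 143): V_u = 1/1.12·[0.7429·0.0000 + 0.2571·12.2878] = 2.8212
Node d (S = 66): V_d = 1/1.12·[0.7429·12.2878 + 0.2571·54.1500] = 20.5824
Node 0 (S = 110): V_0 = 1/1.12·[0.7429·2.8212 + 0.2571·20.5824] = 6.5967

$6.60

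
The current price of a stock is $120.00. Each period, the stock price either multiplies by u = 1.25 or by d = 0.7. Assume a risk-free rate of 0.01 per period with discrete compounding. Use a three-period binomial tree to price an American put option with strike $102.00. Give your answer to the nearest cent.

$14.00

Risk-neutral probability p = (1 + 0.01 − 0.7)/(1.25 − 0.7) = 0.3100/0.5500 = 0.5636
Terminal stock prices: S_uuu = 234.4, S_uud = 131.2, S_udd = 73.5, S_ddd = 41.16
Terminal payoffs (K − S): max(-132.4, 0) = 0, max(-29.25, 0) = 0, max(28.5, 0) = 28.5, max(60.84, 0) = 60.84
Node uu (S = 187.5): continuation = 1/1.01·[0.5636·0.0000 + 0.4364·0.0000] = 0.0000; exercise value = 0.0000 ≤ continuation, so V_uu = 0.0000
Node ud (S = 105): continuation = 1/1.01·[0.5636·0.0000 + 0.4364·28.5000] = 12.3132; exercise value = 0.0000 ≤ continuation, so V_ud = 12.3132
Node dd (S = 58.8): continuation = 1/1.01·[0.5636·28.5000 + 0.4364·60.8400] = 42.1901; exercise value = 43.2000 > continuation, so V_dd = 43.2000 (exercise)
Node u (S = 150): continuation = 1/1.01·[0.5636·0.0000 + 0.4364·12.3132] = 5.3198; exercise value = 0.0000 ≤ continuation, so V_u = 5.3198
Node d (S = 84): continuation = 1/1.01·[0.5636·12.3132 + 0.4364·43.2000] = 25.5357; exercise value = 18.0000 ≤ continuation, so V_d = 25.5357
Node 0 (S = 120): continuation = 1/1.01·[0.5636·5.3198 + 0.4364·25.5357] = 14.0013; exercise value = 0.0000 ≤ continuation, so V_0 = 14.0013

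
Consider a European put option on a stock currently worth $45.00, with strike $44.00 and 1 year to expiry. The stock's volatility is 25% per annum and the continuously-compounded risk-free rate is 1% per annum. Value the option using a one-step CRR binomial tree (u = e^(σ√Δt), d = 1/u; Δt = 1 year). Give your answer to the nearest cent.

CRR parameters: u = e^(σ√Δt) = e^(0.25·√1) = 1.2840, d = 1/u = 0.7788
Per-period rate: rΔt = 0.01·1 = 0.01, so R = e^0.01 = 1.0101
Risk-neutral probability p = (e^0.01 − 0.7788)/(1.2840 − 0.7788) = 0.2312/0.5052 = 0.4577
Terminal stock prices: S_u = 57.78, S_d = 35.05
Terminal payoffs (K − S): max(-13.78, 0) = 0, max(8.954, 0) = 8.954
Node 0 (S = 45): V_0 = e^(−0.01)·[0.4577·0.0000 + 0.5423·8.9540] = 4.8073

$4.81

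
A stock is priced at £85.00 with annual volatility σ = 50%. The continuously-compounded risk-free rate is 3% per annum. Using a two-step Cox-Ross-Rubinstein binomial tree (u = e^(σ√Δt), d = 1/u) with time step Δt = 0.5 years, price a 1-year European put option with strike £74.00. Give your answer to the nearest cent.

CRR parameters: u = e^(σ√Δt) = e^(0.5·√0.5) = 1.4241, d = 1/u = 0.7022
Per-period rate: rΔt = 0.03·0.5 = 0.015, so R = e^0.015 = 1.0151
Risk-neutral probability p = (e^0.015 − 0.7022)/(1.4241 − 0.7022) = 0.3129/0.7219 = 0.4335
Terminal stock prices: S_uu = 172.4, S_ud = 85, S_dd = 41.91
Terminal payoffs (K − S): max(-98.39, 0) = 0, max(-11, 0) = 0, max(32.09, 0) = 32.09
Node u (S = 121.1): V_u = e^(−0.015)·[0.4335·0.0000 + 0.5665·0.0000] = 0.0000
Node d (S = 59.69): V_d = e^(−0.015)·[0.4335·0.0000 + 0.5665·32.0892] = 17.9093
Node 0 (S = 85): V_0 = e^(−0.015)·[0.4335·0.0000 + 0.5665·17.9093] = 9.9953

£10.00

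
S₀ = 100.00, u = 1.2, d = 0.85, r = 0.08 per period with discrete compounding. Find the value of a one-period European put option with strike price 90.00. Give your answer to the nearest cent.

1.59

Risk-neutral probability p = (1 + 0.08 − 0.85)/(1.2 − 0.85) = 0.2300/0.3500 = 0.6571
Terminal stock prices: S_u = 120, S_d = 85
Terminal payoffs (K − S): max(-30, 0) = 0, max(5, 0) = 5
Node 0 (S = 100): V_0 = 1/1.08·[0.6571·0.0000 + 0.3429·5.0000] = 1.5873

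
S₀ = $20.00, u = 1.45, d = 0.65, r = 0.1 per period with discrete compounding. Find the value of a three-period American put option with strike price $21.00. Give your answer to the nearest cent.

Risk-neutral probability p = (1 + 0.1 − 0.65)/(1.45 − 0.65) = 0.4500/0.8000 = 0.5625
Terminal stock prices: S_uuu = 60.97, S_uud = 27.33, S_udd = 12.25, S_ddd = 5.492
Terminal payoffs (K − S): max(-39.97, 0) = 0, max(-6.332, 0) = 0, max(8.747, 0) = 8.747, max(15.51, 0) = 15.51
Node uu (S = 42.05): continuation = 1/1.1·[0.5625·0.0000 + 0.4375·0.0000] = 0.0000; exercise value = 0.0000 ≤ continuation, so V_uu = 0.0000
Node ud (S = 18.85): continuation = 1/1.1·[0.5625·0.0000 + 0.4375·8.7475] = 3.4791; exercise value = 2.1500 ≤ continuation, so V_ud = 3.4791
Node dd (S = 8.45): continuation = 1/1.1·[0.5625·8.7475 + 0.4375·15.5075] = 10.6409; exercise value = 12.5500 > continuation, so V_dd = 12.5500 (exercise)
Node u (S = 29): continuation = 1/1.1·[0.5625·0.0000 + 0.4375·3.4791] = 1.3837; exercise value = 0.0000 ≤ continuation, so V_u = 1.3837
Node d (S = 13): continuation = 1/1.1·[0.5625·3.4791 + 0.4375·12.5500] = 6.7706; exercise value = 8.0000 > continuation, so V_d = 8.0000 (exercise)
Node 0 (S = 20): continuation = 1/1.1·[0.5625·1.3837 + 0.4375·8.0000] = 3.8894; exercise value = 1.0000 ≤ continuation, so V_0 = 3.8894

$3.89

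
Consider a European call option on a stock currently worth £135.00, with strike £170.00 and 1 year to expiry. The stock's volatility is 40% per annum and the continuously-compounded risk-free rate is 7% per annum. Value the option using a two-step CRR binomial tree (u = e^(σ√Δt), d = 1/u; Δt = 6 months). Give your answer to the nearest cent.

CRR parameters: u = e^(σ√Δt) = e^(0.4·√0.5) = 1.3269, d = 1/u = 0.7536
Per-period rate: rΔt = 0.07·0.5 = 0.035, so R = e^0.035 = 1.0356
Risk-neutral probability p = (e^0.035 − 0.7536)/(1.3269 − 0.7536) = 0.2820/0.5733 = 0.4919
Terminal stock prices: S_uu = 237.7, S_ud = 135, S_dd = 76.68
Terminal payoffs (S − K): max(67.69, 0) = 67.69, max(-35, 0) = 0, max(-93.32, 0) = 0
Node u (S = 179.1): V_u = e^(−0.035)·[0.4919·67.6883 + 0.5081·0.0000] = 32.1502
Node d (S = 101.7): V_d = e^(−0.035)·[0.4919·0.0000 + 0.5081·0.0000] = 0.0000
Node 0 (S = 135): V_0 = e^(−0.035)·[0.4919·32.1502 + 0.5081·0.0000] = 15.2705

£15.27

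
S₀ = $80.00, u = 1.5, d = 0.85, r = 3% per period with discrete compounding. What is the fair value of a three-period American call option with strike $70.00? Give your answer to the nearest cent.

Risk-neutral probability p = (1 + 0.03 − 0.85)/(1.5 − 0.85) = 0.1800/0.6500 = 0.2769
Terminal stock prices: S_uuu = 270, S_uud = 153, S_udd = 86.7, S_ddd = 49.13
Terminal payoffs (S − K): max(200, 0) = 200, max(83, 0) = 83, max(16.7, 0) = 16.7, max(-20.87, 0) = 0
Node uu (S = 180): continuation = 1/1.03·[0.2769·200.0000 + 0.7231·83.0000] = 112.0388; exercise value = 110.0000 ≤ continuation, so V_uu = 112.0388
Node ud (S = 102): continuation = 1/1.03·[0.2769·83.0000 + 0.7231·16.7000] = 34.0388; exercise value = 32.0000 ≤ continuation, so V_ud = 34.0388
Node dd (S = 57.8): continuation = 1/1.03·[0.2769·16.7000 + 0.7231·0.0000] = 4.4899; exercise value = 0.0000 ≤ continuation, so V_dd = 4.4899
Node u (S = 120): continuation = 1/1.03·[0.2769·112.0388 + 0.7231·34.0388] = 54.0183; exercise value = 50.0000 ≤ continuation, so V_u = 54.0183
Node d (S = 68): continuation = 1/1.03·[0.2769·34.0388 + 0.7231·4.4899] = 12.3036; exercise value = 0.0000 ≤ continuation, so V_d = 12.3036
Node 0 (S = 80): continuation = 1/1.03·[0.2769·54.0183 + 0.7231·12.3036] = 23.1605; exercise value = 10.0000 ≤ continuation, so V_0 = 23.1605

$23.16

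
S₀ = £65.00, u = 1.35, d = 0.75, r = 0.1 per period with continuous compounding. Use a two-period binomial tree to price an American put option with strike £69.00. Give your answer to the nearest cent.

£8.11

Risk-neutral probability p = (e^0.1 − 0.75)/(1.35 − 0.75) = 0.3552/0.6000 = 0.5920
Terminal stock prices: S_uu = 118.5, S_ud = 65.81, S_dd = 36.56
Terminal payoffs (K − S): max(-49.46, 0) = 0, max(3.188, 0) = 3.188, max(32.44, 0) = 32.44
Node u (S = 87.75): continuation = e^(−0.1)·[0.5920·0.0000 + 0.4080·3.1875] = 1.1769; exercise value = 0.0000 ≤ continuation, so V_u = 1.1769
Node d (S = 48.75): continuation = e^(−0.1)·[0.5920·3.1875 + 0.4080·32.4375] = 13.6838; exercise value = 20.2500 > continuation, so V_d = 20.2500 (exercise)
Node 0 (S = 65): continuation = e^(−0.1)·[0.5920·1.1769 + 0.4080·20.2500] = 8.1070; exercise value = 4.0000 ≤ continuation, so V_0 = 8.1070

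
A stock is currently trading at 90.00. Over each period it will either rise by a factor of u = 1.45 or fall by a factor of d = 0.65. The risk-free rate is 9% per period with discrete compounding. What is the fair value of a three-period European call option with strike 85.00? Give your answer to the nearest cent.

Risk-neutral probability p = (1 + 0.09 − 0.65)/(1.45 − 0.65) = 0.4400/0.8000 = 0.5500
Terminal stock prices: S_uuu = 274.4, S_uud = 123, S_udd = 55.14, S_ddd = 24.72
Terminal payoffs (S − K): max(189.4, 0) = 189.4, max(38, 0) = 38, max(-29.86, 0) = 0, max(-60.28, 0) = 0
Node uu (S = 189.2): V_uu = 1/1.09·[0.5500·189.3762 + 0.4500·37.9963] = 111.2433
Node ud (S = 84.83): V_ud = 1/1.09·[0.5500·37.9963 + 0.4500·0.0000] = 19.1724
Node dd (S = 38.03): V_dd = 1/1.09·[0.5500·0.0000 + 0.4500·0.0000] = 0.0000
Node u (S = 130.5): V_u = 1/1.09·[0.5500·111.2433 + 0.4500·19.1724] = 64.0472
Node d (S = 58.5): V_d = 1/1.09·[0.5500·19.1724 + 0.4500·0.0000] = 9.6742
Node 0 (S = 90): V_0 = 1/1.09·[0.5500·64.0472 + 0.4500·9.6742] = 36.3113

36.31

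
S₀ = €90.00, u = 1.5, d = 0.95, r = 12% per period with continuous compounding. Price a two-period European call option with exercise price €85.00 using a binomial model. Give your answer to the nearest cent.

Risk-neutral probability p = (e^0.12 − 0.95)/(1.5 − 0.95) = 0.1775/0.5500 = 0.3227
Terminal stock prices: S_uu = 202.5, S_ud = 128.2, S_dd = 81.22
Terminal payoffs (S − K): max(117.5, 0) = 117.5, max(43.25, 0) = 43.25, max(-3.775, 0) = 0
Node u (S = 135): V_u = e^(−0.12)·[0.3227·117.5000 + 0.6773·43.2500] = 59.6118
Node d (S = 85.5): V_d = e^(−0.12)·[0.3227·43.2500 + 0.6773·0.0000] = 12.3794
Node 0 (S = 90): V_0 = e^(−0.12)·[0.3227·59.6118 + 0.6773·12.3794] = 24.4988

€24.50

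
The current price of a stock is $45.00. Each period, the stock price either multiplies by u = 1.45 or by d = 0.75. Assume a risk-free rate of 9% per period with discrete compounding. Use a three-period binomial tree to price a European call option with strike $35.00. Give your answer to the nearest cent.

$19.66

Risk-neutral probability p = (1 + 0.09 − 0.75)/(1.45 − 0.75) = 0.3400/0.7000 = 0.4857
Terminal stock prices: S_uuu = 137.2, S_uud = 70.96, S_udd = 36.7, S_ddd = 18.98
Terminal payoffs (S − K): max(102.2, 0) = 102.2, max(35.96, 0) = 35.96, max(1.703, 0) = 1.703, max(-16.02, 0) = 0
Node uu (S = 94.61): V_uu = 1/1.09·[0.4857·102.1881 + 0.5143·35.9594] = 62.5024
Node ud (S = 48.94): V_ud = 1/1.09·[0.4857·35.9594 + 0.5143·1.7031] = 16.8274
Node dd (S = 25.31): V_dd = 1/1.09·[0.4857·1.7031 + 0.5143·0.0000] = 0.7589
Node u (S = 65.25): V_u = 1/1.09·[0.4857·62.5024 + 0.5143·16.8274] = 35.7912
Node d (S = 33.75): V_d = 1/1.09·[0.4857·16.8274 + 0.5143·0.7589] = 7.8565
Node 0 (S = 45): V_0 = 1/1.09·[0.4857·35.7912 + 0.5143·7.8565] = 19.6558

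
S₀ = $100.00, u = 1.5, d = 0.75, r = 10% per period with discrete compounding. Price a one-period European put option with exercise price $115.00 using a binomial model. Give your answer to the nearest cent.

$19.39

Risk-neutral probability p = (1 + 0.1 − 0.75)/(1.5 − 0.75) = 0.3500/0.7500 = 0.4667
Terminal stock prices: S_u = 150, S_d = 75
Terminal payoffs (K − S): max(-35, 0) = 0, max(40, 0) = 40
Node 0 (S = 100): V_0 = 1/1.1·[0.4667·0.0000 + 0.5333·40.0000] = 19.3939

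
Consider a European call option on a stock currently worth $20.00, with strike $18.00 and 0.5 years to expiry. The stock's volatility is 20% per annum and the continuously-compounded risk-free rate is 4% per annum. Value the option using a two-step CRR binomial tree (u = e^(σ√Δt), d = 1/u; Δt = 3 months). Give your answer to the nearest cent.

$2.72

CRR parameters: u = e^(σ√Δt) = e^(0.2·√0.25) = 1.1052, d = 1/u = 0.9048
Per-period rate: rΔt = 0.04·0.25 = 0.01, so R = e^0.01 = 1.0101
Risk-neutral probability p = (e^0.01 − 0.9048)/(1.1052 − 0.9048) = 0.1052/0.2003 = 0.5252
Terminal stock prices: S_uu = 24.43, S_ud = 20, S_dd = 16.37
Terminal payoffs (S − K): max(6.428, 0) = 6.428, max(2, 0) = 2, max(-1.625, 0) = 0
Node u (S = 22.1): V_u = e^(−0.01)·[0.5252·6.4281 + 0.4748·2.0000] = 4.2825
Node d (S = 18.1): V_d = e^(−0.01)·[0.5252·2.0000 + 0.4748·0.0000] = 1.0399
Node 0 (S = 20): V_0 = e^(−0.01)·[0.5252·4.2825 + 0.4748·1.0399] = 2.7156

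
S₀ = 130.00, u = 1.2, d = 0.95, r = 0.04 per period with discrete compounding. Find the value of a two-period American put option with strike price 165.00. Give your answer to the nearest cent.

35.00

Risk-neutral probability p = (1 + 0.04 − 0.95)/(1.2 − 0.95) = 0.0900/0.2500 = 0.3600
Terminal stock prices: S_uu = 187.2, S_ud = 148.2, S_dd = 117.3
Terminal payoffs (K − S): max(-22.2, 0) = 0, max(16.8, 0) = 16.8, max(47.67, 0) = 47.67
Node u (S = 156): continuation = 1/1.04·[0.3600·0.0000 + 0.6400·16.8000] = 10.3385; exercise value = 9.0000 ≤ continuation, so V_u = 10.3385
Node d (S = 123.5): continuation = 1/1.04·[0.3600·16.8000 + 0.6400·47.6750] = 35.1538; exercise value = 41.5000 > continuation, so V_d = 41.5000 (exercise)
Node 0 (S = 130): continuation = 1/1.04·[0.3600·10.3385 + 0.6400·41.5000] = 29.1172; exercise value = 35.0000 > continuation, so V_0 = 35.0000 (exercise)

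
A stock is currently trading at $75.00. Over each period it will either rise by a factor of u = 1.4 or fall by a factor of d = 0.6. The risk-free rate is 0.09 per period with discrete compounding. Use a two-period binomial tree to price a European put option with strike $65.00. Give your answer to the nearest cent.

Risk-neutral probability p = (1 + 0.09 − 0.6)/(1.4 − 0.6) = 0.4900/0.8000 = 0.6125
Terminal stock prices: S_uu = 147, S_ud = 63, S_dd = 27
Terminal payoffs (K − S): max(-82, 0) = 0, max(2, 0) = 2, max(38, 0) = 38
Node u (S = 105): V_u = 1/1.09·[0.6125·0.0000 + 0.3875·2.0000] = 0.7110
Node d (S = 45): V_d = 1/1.09·[0.6125·2.0000 + 0.3875·38.0000] = 14.6330
Node 0 (S = 75): V_0 = 1/1.09·[0.6125·0.7110 + 0.3875·14.6330] = 5.6016

$5.60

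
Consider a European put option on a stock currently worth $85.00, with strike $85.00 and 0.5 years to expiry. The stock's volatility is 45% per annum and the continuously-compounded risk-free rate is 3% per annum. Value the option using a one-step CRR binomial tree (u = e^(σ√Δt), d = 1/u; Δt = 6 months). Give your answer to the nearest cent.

$12.68

CRR parameters: u = e^(σ√Δt) = e^(0.45·√0.5) = 1.3746, d = 1/u = 0.7275
Per-period rate: rΔt = 0.03·0.5 = 0.015, so R = e^0.015 = 1.0151
Risk-neutral probability p = (e^0.015 − 0.7275)/(1.3746 − 0.7275) = 0.2877/0.6472 = 0.4445
Terminal stock prices: S_u = 116.8, S_d = 61.83
Terminal payoffs (K − S): max(-31.85, 0) = 0, max(23.17, 0) = 23.17
Node 0 (S = 85): V_0 = e^(−0.015)·[0.4445·0.0000 + 0.5555·23.1660] = 12.6779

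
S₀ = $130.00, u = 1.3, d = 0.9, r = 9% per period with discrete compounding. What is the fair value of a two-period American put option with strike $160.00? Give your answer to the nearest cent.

Risk-neutral probability p = (1 + 0.09 − 0.9)/(1.3 − 0.9) = 0.1900/0.4000 = 0.4750
Terminal stock prices: S_uu = 219.7, S_ud = 152.1, S_dd = 105.3
Terminal payoffs (K − S): max(-59.7, 0) = 0, max(7.9, 0) = 7.9, max(54.7, 0) = 54.7
Node u (S = 169): continuation = 1/1.09·[0.4750·0.0000 + 0.5250·7.9000] = 3.8050; exercise value = 0.0000 ≤ continuation, so V_u = 3.8050
Node d (S = 117): continuation = 1/1.09·[0.4750·7.9000 + 0.5250·54.7000] = 29.7890; exercise value = 43.0000 > continuation, so V_d = 43.0000 (exercise)
Node 0 (S = 130): continuation = 1/1.09·[0.4750·3.8050 + 0.5250·43.0000] = 22.3692; exercise value = 30.0000 > continuation, so V_0 = 30.0000 (exercise)

$30.00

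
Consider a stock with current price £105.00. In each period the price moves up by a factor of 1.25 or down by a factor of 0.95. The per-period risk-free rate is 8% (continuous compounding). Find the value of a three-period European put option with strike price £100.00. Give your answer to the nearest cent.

£1.35

Risk-neutral probability p = (e^0.08 − 0.95)/(1.25 − 0.95) = 0.1333/0.3000 = 0.4443
Terminal stock prices: S_uuu = 205.1, S_uud = 155.9, S_udd = 118.5, S_ddd = 90.02
Terminal payoffs (K − S): max(-105.1, 0) = 0, max(-55.86, 0) = 0, max(-18.45, 0) = 0, max(9.976, 0) = 9.976
Node uu (S = 164.1): V_uu = e^(−0.08)·[0.4443·0.0000 + 0.5557·0.0000] = 0.0000
Node ud (S = 124.7): V_ud = e^(−0.08)·[0.4443·0.0000 + 0.5557·0.0000] = 0.0000
Node dd (S = 94.76): V_dd = e^(−0.08)·[0.4443·0.0000 + 0.5557·9.9756] = 5.1173
Node u (S = 131.2): V_u = e^(−0.08)·[0.4443·0.0000 + 0.5557·0.0000] = 0.0000
Node d (S = 99.75): V_d = e^(−0.08)·[0.4443·0.0000 + 0.5557·5.1173] = 2.6251
Node 0 (S = 105): V_0 = e^(−0.08)·[0.4443·0.0000 + 0.5557·2.6251] = 1.3466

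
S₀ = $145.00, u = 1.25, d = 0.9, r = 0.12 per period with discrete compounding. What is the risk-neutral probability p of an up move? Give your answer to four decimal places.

p = 0.6286

Risk-neutral probability p = (1 + 0.12 − 0.9)/(1.25 − 0.9) = 0.2200/0.3500 = 0.6286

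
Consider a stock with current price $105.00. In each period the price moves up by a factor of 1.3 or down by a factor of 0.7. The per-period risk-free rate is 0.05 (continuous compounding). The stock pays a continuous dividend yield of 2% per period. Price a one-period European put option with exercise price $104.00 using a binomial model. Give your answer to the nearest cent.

Per-period risk-free factor R = e^0.05 = 1.0513; dividend-adjusted growth = e^(0.05−0.02) = 1.0305.
Risk-neutral probability p = (1.0305 − 0.7)/(1.3 − 0.7) = 0.3305/0.6000 = 0.5508
Terminal stock prices: S_u = 136.5, S_d = 73.5
Terminal payoffs (K − S): max(-32.5, 0) = 0, max(30.5, 0) = 30.5
Node 0 (S = 105): V_0 = e^(−0.05)·[0.5508·0.0000 + 0.4492·30.5000] = 13.0336

$13.03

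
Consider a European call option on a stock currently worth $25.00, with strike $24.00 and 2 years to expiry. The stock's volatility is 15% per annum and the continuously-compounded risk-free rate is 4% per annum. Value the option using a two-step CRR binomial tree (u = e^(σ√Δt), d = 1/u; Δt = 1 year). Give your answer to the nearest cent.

$3.66

CRR parameters: u = e^(σ√Δt) = e^(0.15·√1) = 1.1618, d = 1/u = 0.8607
Per-period rate: rΔt = 0.04·1 = 0.04, so R = e^0.04 = 1.0408
Risk-neutral probability p = (e^0.04 − 0.8607)/(1.1618 − 0.8607) = 0.1801/0.3011 = 0.5981
Terminal stock prices: S_uu = 33.75, S_ud = 25, S_dd = 18.52
Terminal payoffs (S − K): max(9.746, 0) = 9.746, max(1, 0) = 1, max(-5.48, 0) = 0
Node u (S = 29.05): V_u = e^(−0.04)·[0.5981·9.7465 + 0.4019·1.0000] = 5.9869
Node d (S = 21.52): V_d = e^(−0.04)·[0.5981·1.0000 + 0.4019·0.0000] = 0.5746
Node 0 (S = 25): V_0 = e^(−0.04)·[0.5981·5.9869 + 0.4019·0.5746] = 3.6622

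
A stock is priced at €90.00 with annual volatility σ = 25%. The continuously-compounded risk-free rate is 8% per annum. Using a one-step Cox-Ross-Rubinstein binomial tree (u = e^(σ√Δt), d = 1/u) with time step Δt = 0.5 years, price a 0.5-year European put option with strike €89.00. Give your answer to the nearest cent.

CRR parameters: u = e^(σ√Δt) = e^(0.25·√0.5) = 1.1934, d = 1/u = 0.8380
Per-period rate: rΔt = 0.08·0.5 = 0.04, so R = e^0.04 = 1.0408
Risk-neutral probability p = (e^0.04 − 0.8380)/(1.1934 − 0.8380) = 0.2028/0.3554 = 0.5708
Terminal stock prices: S_u = 107.4, S_d = 75.42
Terminal payoffs (K − S): max(-18.4, 0) = 0, max(13.58, 0) = 13.58
Node 0 (S = 90): V_0 = e^(−0.04)·[0.5708·0.0000 + 0.4292·13.5830] = 5.6019

€5.60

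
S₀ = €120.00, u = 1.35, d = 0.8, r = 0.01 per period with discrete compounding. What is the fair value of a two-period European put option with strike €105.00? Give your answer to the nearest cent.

€10.56

Risk-neutral probability p = (1 + 0.01 − 0.8)/(1.35 − 0.8) = 0.2100/0.5500 = 0.3818
Terminal stock prices: S_uu = 218.7, S_ud = 129.6, S_dd = 76.8
Terminal payoffs (K − S): max(-113.7, 0) = 0, max(-24.6, 0) = 0, max(28.2, 0) = 28.2
Node u (S = 162): V_u = 1/1.01·[0.3818·0.0000 + 0.6182·0.0000] = 0.0000
Node d (S = 96): V_d = 1/1.01·[0.3818·0.0000 + 0.6182·28.2000] = 17.2601
Node 0 (S = 120): V_0 = 1/1.01·[0.3818·0.0000 + 0.6182·17.2601] = 10.5643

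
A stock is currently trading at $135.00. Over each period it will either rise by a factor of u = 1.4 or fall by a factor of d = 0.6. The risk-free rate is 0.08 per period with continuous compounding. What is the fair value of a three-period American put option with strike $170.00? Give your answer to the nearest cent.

$45.34

Risk-neutral probability p = (e^0.08 − 0.6)/(1.4 − 0.6) = 0.4833/0.8000 = 0.6041
Terminal stock prices: S_uuu = 370.4, S_uud = 158.8, S_udd = 68.04, S_ddd = 29.16
Terminal payoffs (K − S): max(-200.4, 0) = 0, max(11.24, 0) = 11.24, max(102, 0) = 102, max(140.8, 0) = 140.8
Node uu (S = 264.6): continuation = e^(−0.08)·[0.6041·0.0000 + 0.3959·11.2400] = 4.1077; exercise value = 0.0000 ≤ continuation, so V_uu = 4.1077
Node ud (S = 113.4): continuation = e^(−0.08)·[0.6041·11.2400 + 0.3959·101.9600] = 43.5298; exercise value = 56.6000 > continuation, so V_ud = 56.6000 (exercise)
Node dd (S = 48.6): continuation = e^(−0.08)·[0.6041·101.9600 + 0.3959·140.8400] = 108.3298; exercise value = 121.4000 > continuation, so V_dd = 121.4000 (exercise)
Node u (S = 189): continuation = e^(−0.08)·[0.6041·4.1077 + 0.3959·56.6000] = 22.9754; exercise value = 0.0000 ≤ continuation, so V_u = 22.9754
Node d (S = 81): continuation = e^(−0.08)·[0.6041·56.6000 + 0.3959·121.4000] = 75.9298; exercise value = 89.0000 > continuation, so V_d = 89.0000 (exercise)
Node 0 (S = 135): continuation = e^(−0.08)·[0.6041·22.9754 + 0.3959·89.0000] = 45.3379; exercise value = 35.0000 ≤ continuation, so V_0 = 45.3379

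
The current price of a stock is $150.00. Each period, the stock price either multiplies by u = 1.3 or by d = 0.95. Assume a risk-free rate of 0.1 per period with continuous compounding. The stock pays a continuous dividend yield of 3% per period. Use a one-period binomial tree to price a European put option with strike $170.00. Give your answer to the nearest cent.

Per-period risk-free factor R = e^0.1 = 1.1052; dividend-adjusted growth = e^(0.1−0.03) = 1.0725.
Risk-neutral probability p = (1.0725 − 0.95)/(1.3 − 0.95) = 0.1225/0.3500 = 0.3500
Terminal stock prices: S_u = 195, S_d = 142.5
Terminal payoffs (K − S): max(-25, 0) = 0, max(27.5, 0) = 27.5
Node 0 (S = 150): V_0 = e^(−0.1)·[0.3500·0.0000 + 0.6500·27.5000] = 16.1734

$16.17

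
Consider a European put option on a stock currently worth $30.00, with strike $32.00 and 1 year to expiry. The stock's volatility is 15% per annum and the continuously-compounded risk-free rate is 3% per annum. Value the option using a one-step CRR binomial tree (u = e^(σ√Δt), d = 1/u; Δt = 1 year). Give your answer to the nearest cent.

CRR parameters: u = e^(σ√Δt) = e^(0.15·√1) = 1.1618, d = 1/u = 0.8607
Per-period rate: rΔt = 0.03·1 = 0.03, so R = e^0.03 = 1.0305
Risk-neutral probability p = (e^0.03 − 0.8607)/(1.1618 − 0.8607) = 0.1697/0.3011 = 0.5637
Terminal stock prices: S_u = 34.86, S_d = 25.82
Terminal payoffs (K − S): max(-2.855, 0) = 0, max(6.179, 0) = 6.179
Node 0 (S = 30): V_0 = e^(−0.03)·[0.5637·0.0000 + 0.4363·6.1788] = 2.6161

$2.62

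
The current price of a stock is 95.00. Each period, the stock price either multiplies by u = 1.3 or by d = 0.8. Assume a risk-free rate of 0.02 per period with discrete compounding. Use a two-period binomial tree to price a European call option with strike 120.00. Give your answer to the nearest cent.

Risk-neutral probability p = (1 + 0.02 − 0.8)/(1.3 − 0.8) = 0.2200/0.5000 = 0.4400
Terminal stock prices: S_uu = 160.6, S_ud = 98.8, S_dd = 60.8
Terminal payoffs (S − K): max(40.55, 0) = 40.55, max(-21.2, 0) = 0, max(-59.2, 0) = 0
Node u (S = 123.5): V_u = 1/1.02·[0.4400·40.5500 + 0.5600·0.0000] = 17.4922
Node d (S = 76): V_d = 1/1.02·[0.4400·0.0000 + 0.5600·0.0000] = 0.0000
Node 0 (S = 95): V_0 = 1/1.02·[0.4400·17.4922 + 0.5600·0.0000] = 7.5456

7.55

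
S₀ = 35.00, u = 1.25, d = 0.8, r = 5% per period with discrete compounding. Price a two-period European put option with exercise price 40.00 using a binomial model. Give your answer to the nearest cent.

5.39

Risk-neutral probability p = (1 + 0.05 − 0.8)/(1.25 − 0.8) = 0.2500/0.4500 = 0.5556
Terminal stock prices: S_uu = 54.69, S_ud = 35, S_dd = 22.4
Terminal payoffs (K − S): max(-14.69, 0) = 0, max(5, 0) = 5, max(17.6, 0) = 17.6
Node u (S = 43.75): V_u = 1/1.05·[0.5556·0.0000 + 0.4444·5.0000] = 2.1164
Node d (S = 28): V_d = 1/1.05·[0.5556·5.0000 + 0.4444·17.6000] = 10.0952
Node 0 (S = 35): V_0 = 1/1.05·[0.5556·2.1164 + 0.4444·10.0952] = 5.3929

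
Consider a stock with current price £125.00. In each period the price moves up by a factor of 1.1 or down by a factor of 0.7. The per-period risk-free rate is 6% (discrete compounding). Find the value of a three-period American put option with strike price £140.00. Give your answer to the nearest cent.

£15.00

Risk-neutral probability p = (1 + 0.06 − 0.7)/(1.1 − 0.7) = 0.3600/0.4000 = 0.9000
Terminal stock prices: S_uuu = 166.4, S_uud = 105.9, S_udd = 67.37, S_ddd = 42.87
Terminal payoffs (K − S): max(-26.38, 0) = 0, max(34.12, 0) = 34.12, max(72.63, 0) = 72.63, max(97.12, 0) = 97.12
Node uu (S = 151.3): continuation = 1/1.06·[0.9000·0.0000 + 0.1000·34.1250] = 3.2193; exercise value = 0.0000 ≤ continuation, so V_uu = 3.2193
Node ud (S = 96.25): continuation = 1/1.06·[0.9000·34.1250 + 0.1000·72.6250] = 35.8255; exercise value = 43.7500 > continuation, so V_ud = 43.7500 (exercise)
Node dd (S = 61.25): continuation = 1/1.06·[0.9000·72.6250 + 0.1000·97.1250] = 70.8255; exercise value = 78.7500 > continuation, so V_dd = 78.7500 (exercise)
Node u (S = 137.5): continuation = 1/1.06·[0.9000·3.2193 + 0.1000·43.7500] = 6.8608; exercise value = 2.5000 ≤ continuation, so V_u = 6.8608
Node d (S = 87.5): continuation = 1/1.06·[0.9000·43.7500 + 0.1000·78.7500] = 44.5755; exercise value = 52.5000 > continuation, so V_d = 52.5000 (exercise)
Node 0 (S = 125): continuation = 1/1.06·[0.9000·6.8608 + 0.1000·52.5000] = 10.7780; exercise value = 15.0000 > continuation, so V_0 = 15.0000 (exercise)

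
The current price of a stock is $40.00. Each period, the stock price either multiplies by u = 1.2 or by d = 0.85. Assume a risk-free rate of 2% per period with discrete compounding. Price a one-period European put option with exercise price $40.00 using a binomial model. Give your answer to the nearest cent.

Risk-neutral probability p = (1 + 0.02 − 0.85)/(1.2 − 0.85) = 0.1700/0.3500 = 0.4857
Terminal stock prices: S_u = 48, S_d = 34
Terminal payoffs (K − S): max(-8, 0) = 0, max(6, 0) = 6
Node 0 (S = 40): V_0 = 1/1.02·[0.4857·0.0000 + 0.5143·6.0000] = 3.0252

$3.03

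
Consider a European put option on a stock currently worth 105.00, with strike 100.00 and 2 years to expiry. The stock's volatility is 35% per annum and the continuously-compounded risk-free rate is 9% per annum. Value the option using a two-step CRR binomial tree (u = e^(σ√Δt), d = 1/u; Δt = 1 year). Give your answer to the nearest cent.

8.27

CRR parameters: u = e^(σ√Δt) = e^(0.35·√1) = 1.4191, d = 1/u = 0.7047
Per-period rate: rΔt = 0.09·1 = 0.09, so R = e^0.09 = 1.0942
Risk-neutral probability p = (e^0.09 − 0.7047)/(1.4191 − 0.7047) = 0.3895/0.7144 = 0.5452
Terminal stock prices: S_uu = 211.4, S_ud = 105, S_dd = 52.14
Terminal payoffs (K − S): max(-111.4, 0) = 0, max(-5, 0) = 0, max(47.86, 0) = 47.86
Node u (S = 149): V_u = e^(−0.09)·[0.5452·0.0000 + 0.4548·0.0000] = 0.0000
Node d (S = 73.99): V_d = e^(−0.09)·[0.5452·0.0000 + 0.4548·47.8585] = 19.8923
Node 0 (S = 105): V_0 = e^(−0.09)·[0.5452·0.0000 + 0.4548·19.8923] = 8.2682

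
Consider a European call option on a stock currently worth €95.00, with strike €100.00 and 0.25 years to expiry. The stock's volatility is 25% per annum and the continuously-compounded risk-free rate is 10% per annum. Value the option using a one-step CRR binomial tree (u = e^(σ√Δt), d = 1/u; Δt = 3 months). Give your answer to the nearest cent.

€4.25

CRR parameters: u = e^(σ√Δt) = e^(0.25·√0.25) = 1.1331, d = 1/u = 0.8825
Per-period rate: rΔt = 0.1·0.25 = 0.025, so R = e^0.025 = 1.0253
Risk-neutral probability p = (e^0.025 − 0.8825)/(1.1331 − 0.8825) = 0.1428/0.2507 = 0.5698
Terminal stock prices: S_u = 107.6, S_d = 83.84
Terminal payoffs (S − K): max(7.649, 0) = 7.649, max(-16.16, 0) = 0
Node 0 (S = 95): V_0 = e^(−0.025)·[0.5698·7.6491 + 0.4302·0.0000] = 4.2508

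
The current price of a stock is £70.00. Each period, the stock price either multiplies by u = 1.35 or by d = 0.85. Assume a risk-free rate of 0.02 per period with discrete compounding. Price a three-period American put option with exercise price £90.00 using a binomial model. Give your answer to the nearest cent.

£22.77

Risk-neutral probability p = (1 + 0.02 − 0.85)/(1.35 − 0.85) = 0.1700/0.5000 = 0.3400
Terminal stock prices: S_uuu = 172.2, S_uud = 108.4, S_udd = 68.28, S_ddd = 42.99
Terminal payoffs (K − S): max(-82.23, 0) = 0, max(-18.44, 0) = 0, max(21.72, 0) = 21.72, max(47.01, 0) = 47.01
Node uu (S = 127.6): continuation = 1/1.02·[0.3400·0.0000 + 0.6600·0.0000] = 0.0000; exercise value = 0.0000 ≤ continuation, so V_uu = 0.0000
Node ud (S = 80.33): continuation = 1/1.02·[0.3400·0.0000 + 0.6600·21.7238] = 14.0565; exercise value = 9.6750 ≤ continuation, so V_ud = 14.0565
Node dd (S = 50.57): continuation = 1/1.02·[0.3400·21.7238 + 0.6600·47.0113] = 37.6603; exercise value = 39.4250 > continuation, so V_dd = 39.4250 (exercise)
Node u (S = 94.5): continuation = 1/1.02·[0.3400·0.0000 + 0.6600·14.0565] = 9.0954; exercise value = 0.0000 ≤ continuation, so V_u = 9.0954
Node d (S = 59.5): continuation = 1/1.02·[0.3400·14.0565 + 0.6600·39.4250] = 30.1958; exercise value = 30.5000 > continuation, so V_d = 30.5000 (exercise)
Node 0 (S = 70): continuation = 1/1.02·[0.3400·9.0954 + 0.6600·30.5000] = 22.7671; exercise value = 20.0000 ≤ continuation, so V_0 = 22.7671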